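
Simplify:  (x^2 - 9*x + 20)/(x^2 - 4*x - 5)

Factor: x^2 - 9*x + 20 = (x - 5)*(x - 4);  x^2 - 4*x - 5 = (x - 5)*(x + 1)
Cancel the common factor (x - 5).

(x - 4)/(x + 1)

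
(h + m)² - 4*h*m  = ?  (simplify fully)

(h - m)²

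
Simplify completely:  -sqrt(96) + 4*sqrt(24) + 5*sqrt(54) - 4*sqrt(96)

3*sqrt(6)

sqrt(96) = 4*sqrt(6); 4*sqrt(24) = 8*sqrt(6); 5*sqrt(54) = 15*sqrt(6); 4*sqrt(96) = 16*sqrt(6)
Combine: (-4 + 8 + 15 - 16)·sqrt(6) = 3*sqrt(6)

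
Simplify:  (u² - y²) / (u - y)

Factor u^2 - y^2 and cancel (u - y).

u + y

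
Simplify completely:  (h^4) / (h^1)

h^3

Quotient: h^3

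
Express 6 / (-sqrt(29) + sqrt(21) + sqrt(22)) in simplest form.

(-21*sqrt(29) + 42*sqrt(22) + 45*sqrt(21) + 3*sqrt(13398))/413

Group as (sqrt(21) + sqrt(22)) - sqrt(29); multiply by (sqrt(21) + sqrt(22)) + sqrt(29), then rationalise the remaining surd.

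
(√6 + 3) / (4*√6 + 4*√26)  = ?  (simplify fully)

Multiply numerator and denominator by -4*√26 + 4*√6.
Denominator becomes -320; numerator becomes -12*√26 - 8*√39 + 24 + 12*√6.

(-3*√6 - 6 + 2*√39 + 3*√26)/80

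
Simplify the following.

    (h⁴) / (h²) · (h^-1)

h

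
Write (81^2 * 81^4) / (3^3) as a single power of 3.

3^21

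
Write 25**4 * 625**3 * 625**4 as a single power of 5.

5**36

25**4 = 5**8; 625**3 = 5**12; 625**4 = 5**16
Combine exponents: 5**36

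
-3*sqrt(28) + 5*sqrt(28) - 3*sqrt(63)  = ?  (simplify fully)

3*sqrt(28) = 6*sqrt(7); 5*sqrt(28) = 10*sqrt(7); 3*sqrt(63) = 9*sqrt(7)
Combine: (-6 + 10 - 9)·sqrt(7) = -5*sqrt(7)

-5*sqrt(7)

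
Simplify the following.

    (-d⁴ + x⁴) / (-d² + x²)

-d⁴ + x⁴ factors as (-d + x)*(d + x)*(d² + x²).

d² + x²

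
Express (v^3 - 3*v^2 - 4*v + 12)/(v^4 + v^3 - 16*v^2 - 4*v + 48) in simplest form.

1/(v + 4)

Factor: v^3 - 3*v^2 - 4*v + 12 = (v - 3)*(v - 2)*(v + 2);  v^4 + v^3 - 16*v^2 - 4*v + 48 = (v + 2)*(v - 2)*(v + 4)*(v - 3)
Cancel the common factors (v - 2), (v - 3), (v + 2).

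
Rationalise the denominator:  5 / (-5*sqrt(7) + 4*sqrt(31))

Multiply numerator and denominator by 5*sqrt(7) + 4*sqrt(31).
Denominator becomes 321; numerator becomes 25*sqrt(7) + 20*sqrt(31).

(25*sqrt(7) + 20*sqrt(31))/321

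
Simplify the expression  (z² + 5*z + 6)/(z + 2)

Factor: z² + 5*z + 6 = (z + 3)·(z + 2)
Cancel the common factor (z + 2).

z + 3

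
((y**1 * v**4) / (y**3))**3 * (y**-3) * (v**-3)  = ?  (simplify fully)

Inside the bracket: (y**-2) * v**4
Raise to the power 3: (y**-6) * v**12
Multiply by (y**-3) * (v**-3): add exponents.

v**9/y**9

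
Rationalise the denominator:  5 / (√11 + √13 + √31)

Group as (√11 + √13) + √31; multiply by (√11 + √13) - √31, then rationalise the remaining surd.

(-10*√4433 - 35*√31 + 145*√13 + 165*√11)/523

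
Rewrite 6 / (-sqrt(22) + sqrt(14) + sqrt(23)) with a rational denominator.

Group as (sqrt(14) + sqrt(23)) - sqrt(22); multiply by (sqrt(14) + sqrt(23)) + sqrt(22), then rationalise the remaining surd.

(-90*sqrt(22) + 78*sqrt(23) + 186*sqrt(14) + 24*sqrt(1771))/1063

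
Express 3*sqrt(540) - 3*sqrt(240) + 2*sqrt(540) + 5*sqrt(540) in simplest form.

3*sqrt(540) = 18*sqrt(15); 3*sqrt(240) = 12*sqrt(15); 2*sqrt(540) = 12*sqrt(15); 5*sqrt(540) = 30*sqrt(15)
Combine: (18 - 12 + 12 + 30)·sqrt(15) = 48*sqrt(15)

48*sqrt(15)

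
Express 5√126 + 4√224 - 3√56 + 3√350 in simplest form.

40*√14

5√126 = 15*√14; 4√224 = 16*√14; 3√56 = 6*√14; 3√350 = 15*√14
Combine: (15 + 16 - 6 + 15)·√14 = 40*√14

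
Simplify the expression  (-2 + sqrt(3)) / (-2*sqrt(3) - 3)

(-12 + 7*sqrt(3))/3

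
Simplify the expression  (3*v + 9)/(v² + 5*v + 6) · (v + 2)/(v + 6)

Factor: 3*v + 9 = 3·(v + 3);  v² + 5*v + 6 = (v + 2)·(v + 3)
Cancel the common factors (v + 2), (v + 3).

3/(v + 6)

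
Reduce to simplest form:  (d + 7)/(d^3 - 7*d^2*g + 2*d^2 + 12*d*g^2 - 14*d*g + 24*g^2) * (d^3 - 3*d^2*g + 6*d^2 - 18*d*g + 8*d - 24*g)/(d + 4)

Factor: d^3 - 7*d^2*g + 2*d^2 + 12*d*g^2 - 14*d*g + 24*g^2 = (d - 4*g)*(d + 2)*(d - 3*g);  d^3 - 3*d^2*g + 6*d^2 - 18*d*g + 8*d - 24*g = (d - 3*g)*(d + 2)*(d + 4)
Cancel the common factors (d + 2), (d + 4), (d - 3*g).

(d + 7)/(d - 4*g)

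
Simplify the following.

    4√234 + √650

17*√26

4√234 = 12*√26; √650 = 5*√26
Combine: (12 + 5)·√26 = 17*√26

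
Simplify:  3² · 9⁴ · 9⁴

3² = 3^2; 9⁴ = 3^8; 9⁴ = 3^8
Combine exponents: 3^18

3^18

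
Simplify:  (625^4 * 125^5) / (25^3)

5^25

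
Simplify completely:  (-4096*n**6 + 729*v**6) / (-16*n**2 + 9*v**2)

256*n**4 + 144*n**2*v**2 + 81*v**4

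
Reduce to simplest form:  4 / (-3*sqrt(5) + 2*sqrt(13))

(12*sqrt(5) + 8*sqrt(13))/7

Multiply numerator and denominator by 3*sqrt(5) + 2*sqrt(13).
Denominator becomes 7; numerator becomes 12*sqrt(5) + 8*sqrt(13).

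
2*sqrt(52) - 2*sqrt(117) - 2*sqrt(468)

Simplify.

2*sqrt(52) = 4*sqrt(13); 2*sqrt(117) = 6*sqrt(13); 2*sqrt(468) = 12*sqrt(13)
Combine: (4 - 6 - 12)·sqrt(13) = -14*sqrt(13)

-14*sqrt(13)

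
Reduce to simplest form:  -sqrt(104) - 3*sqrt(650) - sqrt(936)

-23*sqrt(26)

sqrt(104) = 2*sqrt(26); 3*sqrt(650) = 15*sqrt(26); sqrt(936) = 6*sqrt(26)
Combine: (-2 - 15 - 6)·sqrt(26) = -23*sqrt(26)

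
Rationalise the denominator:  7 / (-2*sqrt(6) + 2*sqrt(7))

Multiply numerator and denominator by 2*sqrt(6) + 2*sqrt(7).
Denominator becomes 4; numerator becomes 14*sqrt(6) + 14*sqrt(7).

(7*sqrt(6) + 7*sqrt(7))/2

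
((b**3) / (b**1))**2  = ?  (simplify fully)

b**4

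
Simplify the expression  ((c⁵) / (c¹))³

c^12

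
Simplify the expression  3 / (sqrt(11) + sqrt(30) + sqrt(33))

Group as (sqrt(11) + sqrt(33)) + sqrt(30); multiply by (sqrt(11) + sqrt(33)) - sqrt(30), then rationalise the remaining surd.

(-99*sqrt(10) + 12*sqrt(33) + 21*sqrt(30) + 78*sqrt(11))/628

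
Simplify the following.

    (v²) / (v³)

1/v

Quotient: (v^-1)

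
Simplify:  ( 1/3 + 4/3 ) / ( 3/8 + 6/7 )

Numerator: 1/3 + 4/3 = 5/3
Denominator: 3/8 + 6/7 = 69/56
Divide: (5/3) · (56/69) = 280/207

280/207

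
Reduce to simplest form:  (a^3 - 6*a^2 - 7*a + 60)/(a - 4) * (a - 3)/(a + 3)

Factor: a^3 - 6*a^2 - 7*a + 60 = (a - 5)*(a + 3)*(a - 4)
Cancel the common factors (a + 3), (a - 4).

a^2 - 8*a + 15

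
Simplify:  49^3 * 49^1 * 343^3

49^3 = 7^6; 49^1 = 7^2; 343^3 = 7^9
Combine exponents: 7^17

7^17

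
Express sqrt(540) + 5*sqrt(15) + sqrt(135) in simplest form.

sqrt(540) = 6*sqrt(15); 5*sqrt(15) = 5*sqrt(15); sqrt(135) = 3*sqrt(15)
Combine: (6 + 5 + 3)·sqrt(15) = 14*sqrt(15)

14*sqrt(15)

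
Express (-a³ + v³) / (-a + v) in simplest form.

a² + a*v + v²

Factor as (a-b)(a^2+ab+b^2) with a=v, b=a.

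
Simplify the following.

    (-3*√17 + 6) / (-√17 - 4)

-18*√17 + 75

Multiply numerator and denominator by -4 + √17.
Denominator becomes -1; numerator becomes -75 + 18*√17.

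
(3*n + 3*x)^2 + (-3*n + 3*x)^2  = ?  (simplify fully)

18*n^2 + 18*x^2

Only the even-power cross terms survive.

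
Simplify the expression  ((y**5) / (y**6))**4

y**(-4)

Inside the bracket: (y**-1)
Raise to the power 4: (y**-4)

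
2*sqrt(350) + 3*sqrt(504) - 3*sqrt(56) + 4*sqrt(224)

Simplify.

38*sqrt(14)

2*sqrt(350) = 10*sqrt(14); 3*sqrt(504) = 18*sqrt(14); 3*sqrt(56) = 6*sqrt(14); 4*sqrt(224) = 16*sqrt(14)
Combine: (10 + 18 - 6 + 16)·sqrt(14) = 38*sqrt(14)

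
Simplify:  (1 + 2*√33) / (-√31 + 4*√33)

Multiply numerator and denominator by √31 + 4*√33.
Denominator becomes 497; numerator becomes √31 + 4*√33 + 2*√1023 + 264.

(√31 + 4*√33 + 2*√1023 + 264)/497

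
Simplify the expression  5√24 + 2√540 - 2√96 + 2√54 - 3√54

5√24 = 10*√6; 2√540 = 12*√15; 2√96 = 8*√6; 2√54 = 6*√6; 3√54 = 9*√6

-√6 + 12*√15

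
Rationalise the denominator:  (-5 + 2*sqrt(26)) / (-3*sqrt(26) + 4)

(-136 + 7*sqrt(26))/218

Multiply numerator and denominator by 4 + 3*sqrt(26).
Denominator becomes -218; numerator becomes -7*sqrt(26) + 136.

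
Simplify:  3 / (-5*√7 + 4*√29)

(15*√7 + 12*√29)/289

Multiply numerator and denominator by 5*√7 + 4*√29.
Denominator becomes 289; numerator becomes 15*√7 + 12*√29.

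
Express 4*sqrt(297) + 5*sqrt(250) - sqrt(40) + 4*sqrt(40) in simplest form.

12*sqrt(33) + 31*sqrt(10)

4*sqrt(297) = 12*sqrt(33); 5*sqrt(250) = 25*sqrt(10); sqrt(40) = 2*sqrt(10); 4*sqrt(40) = 8*sqrt(10)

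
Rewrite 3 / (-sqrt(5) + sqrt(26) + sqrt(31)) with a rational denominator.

(-78*sqrt(5) + 15*sqrt(26) + 3*sqrt(4030))/260

Group as (sqrt(26) + sqrt(31)) - sqrt(5); multiply by (sqrt(26) + sqrt(31)) + sqrt(5), then rationalise the remaining surd.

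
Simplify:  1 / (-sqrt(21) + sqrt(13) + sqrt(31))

(-23*sqrt(21) + 3*sqrt(31) + 39*sqrt(13) + 2*sqrt(8463))/1083

Group as (sqrt(13) + sqrt(31)) - sqrt(21); multiply by (sqrt(13) + sqrt(31)) + sqrt(21), then rationalise the remaining surd.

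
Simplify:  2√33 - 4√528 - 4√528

2√33 = 2*√33; 4√528 = 16*√33; 4√528 = 16*√33
Combine: (2 - 16 - 16)·√33 = -30*√33

-30*√33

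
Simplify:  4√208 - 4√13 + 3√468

30*√13

4√208 = 16*√13; 4√13 = 4*√13; 3√468 = 18*√13
Combine: (16 - 4 + 18)·√13 = 30*√13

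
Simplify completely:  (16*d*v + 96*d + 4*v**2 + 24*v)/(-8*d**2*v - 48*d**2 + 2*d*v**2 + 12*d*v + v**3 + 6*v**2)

4/(-2*d + v)

Factor: 16*d*v + 96*d + 4*v**2 + 24*v = 4*(v + 6)*(4*d + v);  -8*d**2*v - 48*d**2 + 2*d*v**2 + 12*d*v + v**3 + 6*v**2 = (-2*d + v)*(v + 6)*(4*d + v)
Cancel the common factors (v + 6), (4*d + v).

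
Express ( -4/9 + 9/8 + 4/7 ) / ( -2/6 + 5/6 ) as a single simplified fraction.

631/252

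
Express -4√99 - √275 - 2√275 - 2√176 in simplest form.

-35*√11

4√99 = 12*√11; √275 = 5*√11; 2√275 = 10*√11; 2√176 = 8*√11
Combine: (-12 - 5 - 10 - 8)·√11 = -35*√11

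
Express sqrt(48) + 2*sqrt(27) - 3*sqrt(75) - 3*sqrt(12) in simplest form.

sqrt(48) = 4*sqrt(3); 2*sqrt(27) = 6*sqrt(3); 3*sqrt(75) = 15*sqrt(3); 3*sqrt(12) = 6*sqrt(3)
Combine: (4 + 6 - 15 - 6)·sqrt(3) = -11*sqrt(3)

-11*sqrt(3)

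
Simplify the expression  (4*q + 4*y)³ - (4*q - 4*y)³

128*y*(3*q² + y²)

Only the odd-power cross terms survive.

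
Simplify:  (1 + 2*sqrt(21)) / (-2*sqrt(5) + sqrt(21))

Multiply numerator and denominator by 2*sqrt(5) + sqrt(21).
Denominator becomes 1; numerator becomes 2*sqrt(5) + sqrt(21) + 4*sqrt(105) + 42.

2*sqrt(5) + sqrt(21) + 4*sqrt(105) + 42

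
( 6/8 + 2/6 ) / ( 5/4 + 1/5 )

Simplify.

Numerator: 6/8 + 2/6 = 13/12
Denominator: 5/4 + 1/5 = 29/20
Divide: (13/12) · (20/29) = 65/87

65/87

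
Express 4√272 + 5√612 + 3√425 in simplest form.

61*√17

4√272 = 16*√17; 5√612 = 30*√17; 3√425 = 15*√17
Combine: (16 + 30 + 15)·√17 = 61*√17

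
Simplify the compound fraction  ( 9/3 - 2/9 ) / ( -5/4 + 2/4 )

Numerator: 9/3 - 2/9 = 25/9
Denominator: -5/4 + 2/4 = -3/4
Divide: (25/9) · (-4/3) = -100/27

-100/27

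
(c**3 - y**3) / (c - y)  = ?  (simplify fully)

c**2 + c*y + y**2

Apply the difference-of-cubes factorisation and cancel (c - y).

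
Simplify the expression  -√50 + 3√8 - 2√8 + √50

2*√2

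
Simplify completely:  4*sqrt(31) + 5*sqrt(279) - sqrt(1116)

4*sqrt(31) = 4*sqrt(31); 5*sqrt(279) = 15*sqrt(31); sqrt(1116) = 6*sqrt(31)
Combine: (4 + 15 - 6)·sqrt(31) = 13*sqrt(31)

13*sqrt(31)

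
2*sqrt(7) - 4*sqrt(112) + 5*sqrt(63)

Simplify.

2*sqrt(7) = 2*sqrt(7); 4*sqrt(112) = 16*sqrt(7); 5*sqrt(63) = 15*sqrt(7)
Combine: (2 - 16 + 15)·sqrt(7) = sqrt(7)

sqrt(7)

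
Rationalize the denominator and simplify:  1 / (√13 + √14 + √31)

Group as (√13 + √14) + √31; multiply by (√13 + √14) - √31, then rationalise the remaining surd.

(-√5642 - 2*√31 + 15*√14 + 16*√13)/356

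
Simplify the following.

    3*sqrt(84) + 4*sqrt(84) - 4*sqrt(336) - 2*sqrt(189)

3*sqrt(84) = 6*sqrt(21); 4*sqrt(84) = 8*sqrt(21); 4*sqrt(336) = 16*sqrt(21); 2*sqrt(189) = 6*sqrt(21)
Combine: (6 + 8 - 16 - 6)·sqrt(21) = -8*sqrt(21)

-8*sqrt(21)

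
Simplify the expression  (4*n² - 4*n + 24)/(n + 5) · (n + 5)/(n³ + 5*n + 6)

4/(n + 1)

Factor: 4*n² - 4*n + 24 = 4·(n² - n + 6);  n³ + 5*n + 6 = (n + 1)·(n² - n + 6)
Cancel the common factors (n² - n + 6), (n + 5).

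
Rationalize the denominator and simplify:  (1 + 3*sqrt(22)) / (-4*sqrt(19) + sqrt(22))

Multiply numerator and denominator by sqrt(22) + 4*sqrt(19).
Denominator becomes -282; numerator becomes sqrt(22) + 4*sqrt(19) + 66 + 12*sqrt(418).

(-12*sqrt(418) - 66 - 4*sqrt(19) - sqrt(22))/282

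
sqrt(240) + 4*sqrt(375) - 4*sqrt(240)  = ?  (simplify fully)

8*sqrt(15)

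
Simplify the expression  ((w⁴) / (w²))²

w⁴

Inside the bracket: w²
Raise to the power 2: w⁴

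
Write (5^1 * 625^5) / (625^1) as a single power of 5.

5^17

5^1 = 5^1; 625^5 = 5^20; 625^1 = 5^4
Combine exponents: 5^17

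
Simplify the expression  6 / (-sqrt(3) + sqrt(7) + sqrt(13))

(-34*sqrt(3) - 6*sqrt(13) + 18*sqrt(7) + 4*sqrt(273))/25

Group as (sqrt(7) + sqrt(13)) - sqrt(3); multiply by (sqrt(7) + sqrt(13)) + sqrt(3), then rationalise the remaining surd.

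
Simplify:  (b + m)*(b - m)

b^2 - m^2

Product of conjugates: (P+Q)(P-Q) = P^2 - Q^2.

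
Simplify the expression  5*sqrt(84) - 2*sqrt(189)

4*sqrt(21)

5*sqrt(84) = 10*sqrt(21); 2*sqrt(189) = 6*sqrt(21)
Combine: (10 - 6)·sqrt(21) = 4*sqrt(21)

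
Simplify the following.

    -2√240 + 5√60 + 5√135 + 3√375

32*√15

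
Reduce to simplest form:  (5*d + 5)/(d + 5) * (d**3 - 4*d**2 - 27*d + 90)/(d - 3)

Factor: 5*d + 5 = 5*(d + 1);  d**3 - 4*d**2 - 27*d + 90 = (d - 6)*(d + 5)*(d - 3)
Cancel the common factors (d - 3), (d + 5).

5*d**2 - 25*d - 30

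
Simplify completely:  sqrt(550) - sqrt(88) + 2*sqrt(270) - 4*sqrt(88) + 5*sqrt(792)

sqrt(550) = 5*sqrt(22); sqrt(88) = 2*sqrt(22); 2*sqrt(270) = 6*sqrt(30); 4*sqrt(88) = 8*sqrt(22); 5*sqrt(792) = 30*sqrt(22)

6*sqrt(30) + 25*sqrt(22)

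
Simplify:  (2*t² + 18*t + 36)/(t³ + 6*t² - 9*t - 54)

2/(t - 3)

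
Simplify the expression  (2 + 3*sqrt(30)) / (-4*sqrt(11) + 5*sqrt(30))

(4*sqrt(11) + 5*sqrt(30) + 6*sqrt(330) + 225)/287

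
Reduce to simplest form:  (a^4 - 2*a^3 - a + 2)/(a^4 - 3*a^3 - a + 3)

(a - 2)/(a - 3)

Factor: a^4 - 2*a^3 - a + 2 = (a - 1)*(a - 2)*(a^2 + a + 1);  a^4 - 3*a^3 - a + 3 = (a - 1)*(a - 3)*(a^2 + a + 1)
Cancel the common factors (a^2 + a + 1), (a - 1).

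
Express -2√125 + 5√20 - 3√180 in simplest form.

2√125 = 10*√5; 5√20 = 10*√5; 3√180 = 18*√5
Combine: (-10 + 10 - 18)·√5 = -18*√5

-18*√5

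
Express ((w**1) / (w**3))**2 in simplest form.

Inside the bracket: (w**-2)
Raise to the power 2: (w**-4)

w**(-4)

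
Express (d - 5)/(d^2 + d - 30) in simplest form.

Factor: d^2 + d - 30 = (d + 6)*(d - 5)
Cancel the common factor (d - 5).

1/(d + 6)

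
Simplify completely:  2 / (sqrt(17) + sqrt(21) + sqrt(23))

Group as (sqrt(21) + sqrt(23)) + sqrt(17); multiply by (sqrt(21) + sqrt(23)) - sqrt(17), then rationalise the remaining surd.

(-4*sqrt(8211) + 30*sqrt(23) + 38*sqrt(21) + 54*sqrt(17))/1203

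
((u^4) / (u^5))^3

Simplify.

Inside the bracket: (u^-1)
Raise to the power 3: (u^-3)

u^(-3)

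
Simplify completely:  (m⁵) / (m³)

m²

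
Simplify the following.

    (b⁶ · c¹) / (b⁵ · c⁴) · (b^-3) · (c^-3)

Quotient: b¹ · (c^-3)
Multiply by (b^-3) · (c^-3): add exponents.

1/(b²*c⁶)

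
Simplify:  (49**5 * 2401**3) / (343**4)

7**10

49**5 = 7**10; 2401**3 = 7**12; 343**4 = 7**12
Combine exponents: 7**10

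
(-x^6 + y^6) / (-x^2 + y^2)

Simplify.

x^4 + x^2*y^2 + y^4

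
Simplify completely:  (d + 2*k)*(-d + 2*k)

-d**2 + 4*k**2

Difference of squares with P = 2*k, Q = d.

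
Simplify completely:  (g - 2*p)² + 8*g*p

(g + 2*p)²

Expanding gives g² + 4*g*p + 4*p², a perfect square.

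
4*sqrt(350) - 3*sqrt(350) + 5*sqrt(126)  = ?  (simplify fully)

4*sqrt(350) = 20*sqrt(14); 3*sqrt(350) = 15*sqrt(14); 5*sqrt(126) = 15*sqrt(14)
Combine: (20 - 15 + 15)·sqrt(14) = 20*sqrt(14)

20*sqrt(14)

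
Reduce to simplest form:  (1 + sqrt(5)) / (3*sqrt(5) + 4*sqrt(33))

(-15 - 3*sqrt(5) + 4*sqrt(33) + 4*sqrt(165))/483

Multiply numerator and denominator by -4*sqrt(33) + 3*sqrt(5).
Denominator becomes -483; numerator becomes -4*sqrt(165) - 4*sqrt(33) + 3*sqrt(5) + 15.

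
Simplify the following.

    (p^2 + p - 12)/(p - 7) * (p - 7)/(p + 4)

p - 3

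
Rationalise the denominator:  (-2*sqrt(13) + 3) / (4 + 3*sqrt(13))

(-90 + 17*sqrt(13))/101

Multiply numerator and denominator by -3*sqrt(13) + 4.
Denominator becomes -101; numerator becomes -17*sqrt(13) + 90.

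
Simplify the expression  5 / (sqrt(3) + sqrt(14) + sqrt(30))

-95*sqrt(14) - 205*sqrt(3) + 60*sqrt(35) + 65*sqrt(30)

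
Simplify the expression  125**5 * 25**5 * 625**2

125**5 = 5**15; 25**5 = 5**10; 625**2 = 5**8
Combine exponents: 5**33

5**33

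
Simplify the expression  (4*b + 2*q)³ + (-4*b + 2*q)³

Only the even-power cross terms survive.

16*q*(12*b² + q²)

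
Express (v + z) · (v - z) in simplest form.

Telescope via difference of squares: (v+z)(v-z) = v² - z².

v² - z²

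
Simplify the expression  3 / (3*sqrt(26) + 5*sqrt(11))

(-9*sqrt(26) + 15*sqrt(11))/41

Multiply numerator and denominator by -3*sqrt(26) + 5*sqrt(11).
Denominator becomes 41; numerator becomes -9*sqrt(26) + 15*sqrt(11).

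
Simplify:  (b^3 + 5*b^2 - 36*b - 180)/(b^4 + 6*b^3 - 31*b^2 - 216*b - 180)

Factor: b^3 + 5*b^2 - 36*b - 180 = (b - 6)*(b + 6)*(b + 5);  b^4 + 6*b^3 - 31*b^2 - 216*b - 180 = (b + 1)*(b + 6)*(b + 5)*(b - 6)
Cancel the common factors (b + 6), (b - 6), (b + 5).

1/(b + 1)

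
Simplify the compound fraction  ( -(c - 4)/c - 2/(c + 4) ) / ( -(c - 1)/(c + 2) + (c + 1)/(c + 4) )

Numerator: -(c - 4)/c - 2/(c + 4) = (-c² - 2*c + 16)/(c² + 4*c)
Denominator: -(c - 1)/(c + 2) + (c + 1)/(c + 4) = 6/(c² + 6*c + 8)
Divide: ((-c² - 2*c + 16)/(c² + 4*c)) · (c²/6 + c + 4/3) = (-c³ - 4*c² + 12*c + 32)/(6*c)

(-c³ - 4*c² + 12*c + 32)/(6*c)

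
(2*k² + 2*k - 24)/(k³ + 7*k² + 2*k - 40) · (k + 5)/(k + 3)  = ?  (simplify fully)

Factor: 2*k² + 2*k - 24 = 2·(k + 4)·(k - 3);  k³ + 7*k² + 2*k - 40 = (k - 2)·(k + 4)·(k + 5)
Cancel the common factors (k + 5), (k + 4).

(2*k - 6)/(k² + k - 6)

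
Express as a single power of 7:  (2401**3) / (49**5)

7**2

2401**3 = 7**12; 49**5 = 7**10
Combine exponents: 7**2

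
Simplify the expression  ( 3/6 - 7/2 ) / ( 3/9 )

-9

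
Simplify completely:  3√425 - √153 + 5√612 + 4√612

66*√17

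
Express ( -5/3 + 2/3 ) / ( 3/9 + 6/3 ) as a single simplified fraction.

-3/7

Numerator: -5/3 + 2/3 = -1
Denominator: 3/9 + 6/3 = 7/3
Divide: (-1) · (3/7) = -3/7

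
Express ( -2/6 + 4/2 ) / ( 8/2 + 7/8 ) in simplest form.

Numerator: -2/6 + 4/2 = 5/3
Denominator: 8/2 + 7/8 = 39/8
Divide: (5/3) · (8/39) = 40/117

40/117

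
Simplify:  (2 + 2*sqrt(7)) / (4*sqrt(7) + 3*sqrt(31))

Multiply numerator and denominator by -3*sqrt(31) + 4*sqrt(7).
Denominator becomes -167; numerator becomes -6*sqrt(217) - 6*sqrt(31) + 8*sqrt(7) + 56.

(-56 - 8*sqrt(7) + 6*sqrt(31) + 6*sqrt(217))/167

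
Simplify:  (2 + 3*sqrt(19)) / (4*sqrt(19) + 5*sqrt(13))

Multiply numerator and denominator by -5*sqrt(13) + 4*sqrt(19).
Denominator becomes -21; numerator becomes -15*sqrt(247) - 10*sqrt(13) + 8*sqrt(19) + 228.

(-228 - 8*sqrt(19) + 10*sqrt(13) + 15*sqrt(247))/21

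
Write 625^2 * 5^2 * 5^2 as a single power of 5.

625^2 = 5^8; 5^2 = 5^2; 5^2 = 5^2
Combine exponents: 5^12

5^12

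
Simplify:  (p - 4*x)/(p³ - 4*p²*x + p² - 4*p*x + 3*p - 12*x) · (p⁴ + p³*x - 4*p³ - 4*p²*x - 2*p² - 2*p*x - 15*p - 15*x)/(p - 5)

p + x

Factor: p³ - 4*p²*x + p² - 4*p*x + 3*p - 12*x = (p² + p + 3)·(p - 4*x);  p⁴ + p³*x - 4*p³ - 4*p²*x - 2*p² - 2*p*x - 15*p - 15*x = (p - 5)·(p² + p + 3)·(p + x)
Cancel the common factors (p² + p + 3), (p - 4*x), (p - 5).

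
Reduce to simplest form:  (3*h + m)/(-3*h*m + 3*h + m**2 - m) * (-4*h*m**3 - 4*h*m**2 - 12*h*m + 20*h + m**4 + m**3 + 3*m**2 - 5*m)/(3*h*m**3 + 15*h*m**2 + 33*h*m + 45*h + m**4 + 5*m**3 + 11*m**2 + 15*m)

(4*h - m)/(3*h*m + 9*h - m**2 - 3*m)

Factor: -3*h*m + 3*h + m**2 - m = (-3*h + m)*(m - 1);  -4*h*m**3 - 4*h*m**2 - 12*h*m + 20*h + m**4 + m**3 + 3*m**2 - 5*m = (m - 1)*(m**2 + 2*m + 5)*(-4*h + m);  3*h*m**3 + 15*h*m**2 + 33*h*m + 45*h + m**4 + 5*m**3 + 11*m**2 + 15*m = (m**2 + 2*m + 5)*(3*h + m)*(m + 3)
Cancel the common factors (m**2 + 2*m + 5), (3*h + m), (m - 1).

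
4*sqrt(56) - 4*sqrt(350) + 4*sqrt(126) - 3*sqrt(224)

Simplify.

-12*sqrt(14)

4*sqrt(56) = 8*sqrt(14); 4*sqrt(350) = 20*sqrt(14); 4*sqrt(126) = 12*sqrt(14); 3*sqrt(224) = 12*sqrt(14)
Combine: (8 - 20 + 12 - 12)·sqrt(14) = -12*sqrt(14)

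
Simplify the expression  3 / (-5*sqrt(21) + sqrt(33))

(-5*sqrt(21) - sqrt(33))/164

Multiply numerator and denominator by sqrt(33) + 5*sqrt(21).
Denominator becomes -492; numerator becomes 3*sqrt(33) + 15*sqrt(21).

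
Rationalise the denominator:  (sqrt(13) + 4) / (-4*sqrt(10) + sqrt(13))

(-16*sqrt(10) - 4*sqrt(130) - 4*sqrt(13) - 13)/147

Multiply numerator and denominator by sqrt(13) + 4*sqrt(10).
Denominator becomes -147; numerator becomes 13 + 4*sqrt(13) + 4*sqrt(130) + 16*sqrt(10).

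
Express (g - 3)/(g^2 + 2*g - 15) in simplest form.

Factor: g^2 + 2*g - 15 = (g + 5)*(g - 3)
Cancel the common factor (g - 3).

1/(g + 5)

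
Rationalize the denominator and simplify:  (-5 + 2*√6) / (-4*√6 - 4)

(-17 + 7*√6)/20

Multiply numerator and denominator by -4 + 4*√6.
Denominator becomes -80; numerator becomes -28*√6 + 68.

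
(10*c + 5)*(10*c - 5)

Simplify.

100*c^2 - 25

(10*c)^2 - (5)^2 = 100*c^2 - 25.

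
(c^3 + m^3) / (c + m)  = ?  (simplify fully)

c^2 - c*m + m^2

Apply the sum-of-cubes factorisation and cancel (c + m).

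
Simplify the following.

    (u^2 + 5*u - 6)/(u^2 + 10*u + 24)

Factor: u^2 + 5*u - 6 = (u + 6)*(u - 1);  u^2 + 10*u + 24 = (u + 4)*(u + 6)
Cancel the common factor (u + 6).

(u - 1)/(u + 4)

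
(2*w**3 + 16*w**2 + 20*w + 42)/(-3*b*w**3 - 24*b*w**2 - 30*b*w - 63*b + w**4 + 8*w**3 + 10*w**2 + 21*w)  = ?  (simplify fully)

2/(-3*b + w)

Factor: 2*w**3 + 16*w**2 + 20*w + 42 = 2*(w + 7)*(w**2 + w + 3);  -3*b*w**3 - 24*b*w**2 - 30*b*w - 63*b + w**4 + 8*w**3 + 10*w**2 + 21*w = (w**2 + w + 3)*(w + 7)*(-3*b + w)
Cancel the common factors (w**2 + w + 3), (w + 7).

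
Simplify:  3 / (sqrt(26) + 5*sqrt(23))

(-sqrt(26) + 5*sqrt(23))/183

Multiply numerator and denominator by -5*sqrt(23) + sqrt(26).
Denominator becomes -549; numerator becomes -15*sqrt(23) + 3*sqrt(26).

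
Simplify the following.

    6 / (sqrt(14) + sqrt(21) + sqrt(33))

Group as (sqrt(14) + sqrt(21)) + sqrt(33); multiply by (sqrt(14) + sqrt(21)) - sqrt(33), then rationalise the remaining surd.

(-63*sqrt(22) + 3*sqrt(33) + 39*sqrt(21) + 60*sqrt(14))/293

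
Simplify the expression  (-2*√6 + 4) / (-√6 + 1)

Multiply numerator and denominator by 1 + √6.
Denominator becomes -5; numerator becomes -8 + 2*√6.

(-2*√6 + 8)/5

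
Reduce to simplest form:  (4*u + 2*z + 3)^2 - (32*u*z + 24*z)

After expansion: 16*u^2 - 16*u*z + 24*u + 4*z^2 - 12*z + 9 — a perfect-square trinomial.

(4*u - 2*z + 3)^2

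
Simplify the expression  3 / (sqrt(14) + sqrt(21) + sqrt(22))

Group as (sqrt(14) + sqrt(21)) + sqrt(22); multiply by (sqrt(14) + sqrt(21)) - sqrt(22), then rationalise the remaining surd.

(-84*sqrt(33) + 39*sqrt(22) + 45*sqrt(21) + 87*sqrt(14))/1007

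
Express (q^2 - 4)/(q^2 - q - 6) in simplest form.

Factor: q^2 - 4 = (q + 2)*(q - 2);  q^2 - q - 6 = (q + 2)*(q - 3)
Cancel the common factor (q + 2).

(q - 2)/(q - 3)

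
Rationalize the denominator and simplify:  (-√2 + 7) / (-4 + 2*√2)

(-12 - 5*√2)/4

Multiply numerator and denominator by -4 - 2*√2.
Denominator becomes 8; numerator becomes -24 - 10*√2.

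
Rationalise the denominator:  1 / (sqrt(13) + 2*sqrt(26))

(-sqrt(13) + 2*sqrt(26))/91

Multiply numerator and denominator by -2*sqrt(26) + sqrt(13).
Denominator becomes -91; numerator becomes -2*sqrt(26) + sqrt(13).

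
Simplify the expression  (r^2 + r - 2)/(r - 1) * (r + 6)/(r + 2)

Factor: r^2 + r - 2 = (r + 2)*(r - 1)
Cancel the common factors (r - 1), (r + 2).

r + 6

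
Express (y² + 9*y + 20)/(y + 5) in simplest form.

y + 4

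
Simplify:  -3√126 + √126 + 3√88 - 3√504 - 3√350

-39*√14 + 6*√22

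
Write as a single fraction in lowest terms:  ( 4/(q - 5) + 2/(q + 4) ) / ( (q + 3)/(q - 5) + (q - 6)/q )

(3*q**2 + 3*q)/(q**3 - q + 60)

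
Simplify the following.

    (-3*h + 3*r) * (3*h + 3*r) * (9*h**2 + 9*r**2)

((3*r)+(3*h))((3*r)-(3*h)) = -9*h**2 + 9*r**2; continue pairing.

-81*h**4 + 81*r**4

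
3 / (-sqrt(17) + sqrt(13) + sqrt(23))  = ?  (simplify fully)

Group as (sqrt(13) + sqrt(23)) - sqrt(17); multiply by (sqrt(13) + sqrt(23)) + sqrt(17), then rationalise the remaining surd.

(-57*sqrt(17) + 21*sqrt(23) + 81*sqrt(13) + 6*sqrt(5083))/835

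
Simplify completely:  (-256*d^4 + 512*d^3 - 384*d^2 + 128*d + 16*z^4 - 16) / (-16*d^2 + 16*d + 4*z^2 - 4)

-256*d^4 + 512*d^3 - 384*d^2 + 128*d + 16*z^4 - 16 factors as 16*(-2*d + z + 1)*(2*d + z - 1)*(4*d^2 - 4*d + z^2 + 1).

16*d^2 - 16*d + 4*z^2 + 4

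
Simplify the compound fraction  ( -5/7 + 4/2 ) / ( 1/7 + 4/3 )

Numerator: -5/7 + 4/2 = 9/7
Denominator: 1/7 + 4/3 = 31/21
Divide: (9/7) · (21/31) = 27/31

27/31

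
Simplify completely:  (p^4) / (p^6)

Quotient: (p^-2)

p^(-2)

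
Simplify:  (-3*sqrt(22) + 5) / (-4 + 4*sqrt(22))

Multiply numerator and denominator by -4*sqrt(22) - 4.
Denominator becomes -336; numerator becomes -8*sqrt(22) + 244.

(-61 + 2*sqrt(22))/84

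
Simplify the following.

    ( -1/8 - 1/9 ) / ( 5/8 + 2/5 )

Numerator: -1/8 - 1/9 = -17/72
Denominator: 5/8 + 2/5 = 41/40
Divide: (-17/72) · (40/41) = -85/369

-85/369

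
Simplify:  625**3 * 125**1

625**3 = 5**12; 125**1 = 5**3
Combine exponents: 5**15

5**15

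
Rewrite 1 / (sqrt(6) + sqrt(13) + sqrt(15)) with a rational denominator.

Group as (sqrt(6) + sqrt(13)) + sqrt(15); multiply by (sqrt(6) + sqrt(13)) - sqrt(15), then rationalise the remaining surd.

(-3*sqrt(130) + 2*sqrt(15) + 4*sqrt(13) + 11*sqrt(6))/148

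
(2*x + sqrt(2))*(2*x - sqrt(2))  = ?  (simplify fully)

4*x**2 - 2

Difference of squares with P = 2*x, Q = sqrt(2).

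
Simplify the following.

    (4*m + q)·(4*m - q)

Product of conjugates: (P+Q)(P-Q) = P^2 - Q^2.

16*m² - q²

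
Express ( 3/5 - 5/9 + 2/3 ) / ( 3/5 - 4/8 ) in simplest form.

64/9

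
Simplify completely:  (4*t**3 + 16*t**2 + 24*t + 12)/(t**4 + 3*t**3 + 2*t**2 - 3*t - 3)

Factor: 4*t**3 + 16*t**2 + 24*t + 12 = 4*(t**2 + 3*t + 3)*(t + 1);  t**4 + 3*t**3 + 2*t**2 - 3*t - 3 = (t - 1)*(t**2 + 3*t + 3)*(t + 1)
Cancel the common factors (t**2 + 3*t + 3), (t + 1).

4/(t - 1)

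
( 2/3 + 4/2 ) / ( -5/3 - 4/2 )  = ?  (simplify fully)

Numerator: 2/3 + 4/2 = 8/3
Denominator: -5/3 - 4/2 = -11/3
Divide: (8/3) · (-3/11) = -8/11

-8/11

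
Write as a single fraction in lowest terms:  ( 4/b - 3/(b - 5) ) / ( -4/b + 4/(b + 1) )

Numerator: 4/b - 3/(b - 5) = (b - 20)/(b² - 5*b)
Denominator: -4/b + 4/(b + 1) = -4/(b² + b)
Divide: ((b - 20)/(b² - 5*b)) · (-b²/4 - b/4) = (-b² + 19*b + 20)/(4*b - 20)

(-b² + 19*b + 20)/(4*b - 20)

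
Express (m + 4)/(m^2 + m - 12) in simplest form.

1/(m - 3)

Factor: m^2 + m - 12 = (m - 3)*(m + 4)
Cancel the common factor (m + 4).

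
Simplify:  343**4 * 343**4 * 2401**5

343**4 = 7**12; 343**4 = 7**12; 2401**5 = 7**20
Combine exponents: 7**44

7**44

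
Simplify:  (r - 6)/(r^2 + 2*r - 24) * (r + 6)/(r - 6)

Factor: r^2 + 2*r - 24 = (r - 4)*(r + 6)
Cancel the common factors (r - 6), (r + 6).

1/(r - 4)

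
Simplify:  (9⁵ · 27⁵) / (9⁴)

9⁵ = 3^10; 27⁵ = 3^15; 9⁴ = 3^8
Combine exponents: 3^17

3^17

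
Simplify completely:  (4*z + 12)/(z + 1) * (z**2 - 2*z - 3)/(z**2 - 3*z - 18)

(4*z - 12)/(z - 6)

Factor: 4*z + 12 = 4*(z + 3);  z**2 - 2*z - 3 = (z + 1)*(z - 3);  z**2 - 3*z - 18 = (z + 3)*(z - 6)
Cancel the common factors (z + 3), (z + 1).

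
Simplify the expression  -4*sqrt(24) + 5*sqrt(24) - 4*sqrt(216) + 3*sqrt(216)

-4*sqrt(6)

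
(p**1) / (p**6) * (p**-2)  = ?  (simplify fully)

p**(-7)

Quotient: (p**-5)
Multiply by (p**-2): add exponents.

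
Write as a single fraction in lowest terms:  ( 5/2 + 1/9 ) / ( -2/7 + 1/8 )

-1316/81

Numerator: 5/2 + 1/9 = 47/18
Denominator: -2/7 + 1/8 = -9/56
Divide: (47/18) · (-56/9) = -1316/81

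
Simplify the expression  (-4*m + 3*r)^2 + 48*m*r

Expanding gives 16*m^2 + 24*m*r + 9*r^2, a perfect square.

(4*m + 3*r)^2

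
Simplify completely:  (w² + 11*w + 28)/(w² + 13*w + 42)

Factor: w² + 11*w + 28 = (w + 7)·(w + 4);  w² + 13*w + 42 = (w + 7)·(w + 6)
Cancel the common factor (w + 7).

(w + 4)/(w + 6)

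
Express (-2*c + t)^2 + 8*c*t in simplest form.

(2*c + t)^2

Expand the square and combine the 8*c*t term.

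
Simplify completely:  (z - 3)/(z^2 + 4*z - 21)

1/(z + 7)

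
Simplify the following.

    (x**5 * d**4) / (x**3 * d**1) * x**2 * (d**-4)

x**4/d

Quotient: x**2 * d**3
Multiply by x**2 * (d**-4): add exponents.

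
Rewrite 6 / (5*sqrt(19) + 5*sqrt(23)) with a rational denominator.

(-3*sqrt(19) + 3*sqrt(23))/10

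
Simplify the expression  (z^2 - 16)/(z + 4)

Factor: z^2 - 16 = (z - 4)*(z + 4)
Cancel the common factor (z + 4).

z - 4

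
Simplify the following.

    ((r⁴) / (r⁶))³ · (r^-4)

r^(-10)

Inside the bracket: (r^-2)
Raise to the power 3: (r^-6)
Multiply by (r^-4): add exponents.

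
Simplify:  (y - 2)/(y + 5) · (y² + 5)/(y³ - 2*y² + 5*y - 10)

1/(y + 5)

Factor: y³ - 2*y² + 5*y - 10 = (y - 2)·(y² + 5)
Cancel the common factors (y² + 5), (y - 2).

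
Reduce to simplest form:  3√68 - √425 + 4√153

13*√17

3√68 = 6*√17; √425 = 5*√17; 4√153 = 12*√17
Combine: (6 - 5 + 12)·√17 = 13*√17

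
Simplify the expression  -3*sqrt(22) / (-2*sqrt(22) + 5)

(5*sqrt(22) + 44)/21

Multiply numerator and denominator by 5 + 2*sqrt(22).
Denominator becomes -63; numerator becomes -132 - 15*sqrt(22).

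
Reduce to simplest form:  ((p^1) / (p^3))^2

p^(-4)

Inside the bracket: (p^-2)
Raise to the power 2: (p^-4)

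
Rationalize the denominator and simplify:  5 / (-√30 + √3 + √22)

(25*√30 + 55*√22 + 245*√3 + 60*√55)/239

Group as (√3 + √22) - √30; multiply by (√3 + √22) + √30, then rationalise the remaining surd.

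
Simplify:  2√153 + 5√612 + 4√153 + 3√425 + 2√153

69*√17

2√153 = 6*√17; 5√612 = 30*√17; 4√153 = 12*√17; 3√425 = 15*√17; 2√153 = 6*√17
Combine: (6 + 30 + 12 + 15 + 6)·√17 = 69*√17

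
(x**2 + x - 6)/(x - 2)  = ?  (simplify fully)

Factor: x**2 + x - 6 = (x + 3)*(x - 2)
Cancel the common factor (x - 2).

x + 3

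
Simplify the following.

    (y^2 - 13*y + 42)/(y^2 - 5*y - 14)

Factor: y^2 - 13*y + 42 = (y - 6)*(y - 7);  y^2 - 5*y - 14 = (y - 7)*(y + 2)
Cancel the common factor (y - 7).

(y - 6)/(y + 2)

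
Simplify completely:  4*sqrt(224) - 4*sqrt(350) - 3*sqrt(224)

4*sqrt(224) = 16*sqrt(14); 4*sqrt(350) = 20*sqrt(14); 3*sqrt(224) = 12*sqrt(14)
Combine: (16 - 20 - 12)·sqrt(14) = -16*sqrt(14)

-16*sqrt(14)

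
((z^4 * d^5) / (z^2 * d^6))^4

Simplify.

Inside the bracket: z^2 * (d^-1)
Raise to the power 4: z^8 * (d^-4)

z^8/d^4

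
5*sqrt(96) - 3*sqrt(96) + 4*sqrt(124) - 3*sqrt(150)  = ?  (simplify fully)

5*sqrt(96) = 20*sqrt(6); 3*sqrt(96) = 12*sqrt(6); 4*sqrt(124) = 8*sqrt(31); 3*sqrt(150) = 15*sqrt(6)

-7*sqrt(6) + 8*sqrt(31)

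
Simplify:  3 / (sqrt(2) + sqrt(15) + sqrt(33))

Group as (sqrt(15) + sqrt(33)) + sqrt(2); multiply by (sqrt(15) + sqrt(33)) - sqrt(2), then rationalise the remaining surd.

(-30*sqrt(15) - 69*sqrt(2) + 9*sqrt(110) + 24*sqrt(33))/68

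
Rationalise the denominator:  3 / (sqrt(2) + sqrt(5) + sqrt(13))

(-3*sqrt(130) - 9*sqrt(13) + 15*sqrt(5) + 24*sqrt(2))/2

Group as (sqrt(2) + sqrt(13)) + sqrt(5); multiply by (sqrt(2) + sqrt(13)) - sqrt(5), then rationalise the remaining surd.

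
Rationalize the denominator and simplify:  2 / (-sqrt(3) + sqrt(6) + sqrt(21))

Group as (sqrt(6) + sqrt(21)) - sqrt(3); multiply by (sqrt(6) + sqrt(21)) + sqrt(3), then rationalise the remaining surd.

(-3*sqrt(6) - sqrt(42) + 4*sqrt(3) + 2*sqrt(21))/6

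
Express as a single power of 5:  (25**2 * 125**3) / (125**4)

5**1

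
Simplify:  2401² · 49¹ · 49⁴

2401² = 7^8; 49¹ = 7^2; 49⁴ = 7^8
Combine exponents: 7^18

7^18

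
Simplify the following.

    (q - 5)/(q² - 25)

Factor: q² - 25 = (q - 5)·(q + 5)
Cancel the common factor (q - 5).

1/(q + 5)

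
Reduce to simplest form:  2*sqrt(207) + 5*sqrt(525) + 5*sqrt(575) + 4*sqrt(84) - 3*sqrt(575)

2*sqrt(207) = 6*sqrt(23); 5*sqrt(525) = 25*sqrt(21); 5*sqrt(575) = 25*sqrt(23); 4*sqrt(84) = 8*sqrt(21); 3*sqrt(575) = 15*sqrt(23)

16*sqrt(23) + 33*sqrt(21)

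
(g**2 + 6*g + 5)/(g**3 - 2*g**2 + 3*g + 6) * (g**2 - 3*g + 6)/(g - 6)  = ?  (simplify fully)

(g + 5)/(g - 6)

Factor: g**2 + 6*g + 5 = (g + 5)*(g + 1);  g**3 - 2*g**2 + 3*g + 6 = (g**2 - 3*g + 6)*(g + 1)
Cancel the common factors (g**2 - 3*g + 6), (g + 1).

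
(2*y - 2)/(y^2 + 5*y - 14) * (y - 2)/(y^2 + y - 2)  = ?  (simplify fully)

Factor: 2*y - 2 = 2*(y - 1);  y^2 + 5*y - 14 = (y + 7)*(y - 2);  y^2 + y - 2 = (y - 1)*(y + 2)
Cancel the common factors (y - 2), (y - 1).

2/(y^2 + 9*y + 14)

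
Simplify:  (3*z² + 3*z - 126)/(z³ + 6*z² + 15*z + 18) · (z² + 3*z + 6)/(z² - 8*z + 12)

(3*z + 21)/(z² + z - 6)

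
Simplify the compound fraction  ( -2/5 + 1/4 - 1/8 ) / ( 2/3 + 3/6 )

-33/140

Numerator: -2/5 + 1/4 - 1/8 = -11/40
Denominator: 2/3 + 3/6 = 7/6
Divide: (-11/40) · (6/7) = -33/140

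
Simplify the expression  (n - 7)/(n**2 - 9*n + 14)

Factor: n**2 - 9*n + 14 = (n - 2)*(n - 7)
Cancel the common factor (n - 7).

1/(n - 2)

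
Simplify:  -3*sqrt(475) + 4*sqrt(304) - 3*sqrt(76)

-5*sqrt(19)

3*sqrt(475) = 15*sqrt(19); 4*sqrt(304) = 16*sqrt(19); 3*sqrt(76) = 6*sqrt(19)
Combine: (-15 + 16 - 6)·sqrt(19) = -5*sqrt(19)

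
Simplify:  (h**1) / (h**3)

h**(-2)

Quotient: (h**-2)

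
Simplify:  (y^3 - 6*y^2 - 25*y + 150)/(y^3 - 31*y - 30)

Factor: y^3 - 6*y^2 - 25*y + 150 = (y - 5)*(y - 6)*(y + 5);  y^3 - 31*y - 30 = (y + 1)*(y + 5)*(y - 6)
Cancel the common factors (y + 5), (y - 6).

(y - 5)/(y + 1)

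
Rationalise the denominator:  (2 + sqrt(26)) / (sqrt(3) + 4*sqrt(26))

(-sqrt(78) - 2*sqrt(3) + 8*sqrt(26) + 104)/413

Multiply numerator and denominator by -sqrt(3) + 4*sqrt(26).
Denominator becomes 413; numerator becomes -sqrt(78) - 2*sqrt(3) + 8*sqrt(26) + 104.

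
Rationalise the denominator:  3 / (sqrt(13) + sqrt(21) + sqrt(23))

(-6*sqrt(6279) + 33*sqrt(23) + 45*sqrt(21) + 93*sqrt(13))/971

Group as (sqrt(13) + sqrt(21)) + sqrt(23); multiply by (sqrt(13) + sqrt(21)) - sqrt(23), then rationalise the remaining surd.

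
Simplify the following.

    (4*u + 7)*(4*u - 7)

16*u^2 - 49

(4*u)^2 - (7)^2 = 16*u^2 - 49.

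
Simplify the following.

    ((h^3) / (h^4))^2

h^(-2)

Inside the bracket: (h^-1)
Raise to the power 2: (h^-2)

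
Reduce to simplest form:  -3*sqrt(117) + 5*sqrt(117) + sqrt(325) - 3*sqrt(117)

3*sqrt(117) = 9*sqrt(13); 5*sqrt(117) = 15*sqrt(13); sqrt(325) = 5*sqrt(13); 3*sqrt(117) = 9*sqrt(13)
Combine: (-9 + 15 + 5 - 9)·sqrt(13) = 2*sqrt(13)

2*sqrt(13)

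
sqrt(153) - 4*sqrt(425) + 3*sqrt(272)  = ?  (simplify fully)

-5*sqrt(17)

sqrt(153) = 3*sqrt(17); 4*sqrt(425) = 20*sqrt(17); 3*sqrt(272) = 12*sqrt(17)
Combine: (3 - 20 + 12)·sqrt(17) = -5*sqrt(17)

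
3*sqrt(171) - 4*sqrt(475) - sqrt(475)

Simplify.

3*sqrt(171) = 9*sqrt(19); 4*sqrt(475) = 20*sqrt(19); sqrt(475) = 5*sqrt(19)
Combine: (9 - 20 - 5)·sqrt(19) = -16*sqrt(19)

-16*sqrt(19)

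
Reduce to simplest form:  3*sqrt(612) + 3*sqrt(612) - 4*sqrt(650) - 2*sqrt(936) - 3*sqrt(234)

3*sqrt(612) = 18*sqrt(17); 3*sqrt(612) = 18*sqrt(17); 4*sqrt(650) = 20*sqrt(26); 2*sqrt(936) = 12*sqrt(26); 3*sqrt(234) = 9*sqrt(26)

-41*sqrt(26) + 36*sqrt(17)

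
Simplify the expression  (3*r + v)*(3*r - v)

(3*r)^2 - (v)^2 = 9*r^2 - v^2.

9*r^2 - v^2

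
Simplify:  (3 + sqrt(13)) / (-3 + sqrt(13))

Multiply numerator and denominator by -sqrt(13) - 3.
Denominator becomes -4; numerator becomes -22 - 6*sqrt(13).

(3*sqrt(13) + 11)/2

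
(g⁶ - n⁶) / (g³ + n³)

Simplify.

g³ - n³

Factor g^6 - n^6 and cancel (g³ + n³).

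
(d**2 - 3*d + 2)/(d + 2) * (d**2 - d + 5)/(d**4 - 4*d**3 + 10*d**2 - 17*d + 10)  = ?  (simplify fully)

1/(d + 2)

Factor: d**2 - 3*d + 2 = (d - 1)*(d - 2);  d**4 - 4*d**3 + 10*d**2 - 17*d + 10 = (d - 2)*(d - 1)*(d**2 - d + 5)
Cancel the common factors (d**2 - d + 5), (d - 2), (d - 1).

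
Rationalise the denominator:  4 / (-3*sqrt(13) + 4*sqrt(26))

(12*sqrt(13) + 16*sqrt(26))/299

Multiply numerator and denominator by 3*sqrt(13) + 4*sqrt(26).
Denominator becomes 299; numerator becomes 12*sqrt(13) + 16*sqrt(26).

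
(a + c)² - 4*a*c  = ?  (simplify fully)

Expand the square and combine the 4*a*c term.

(a - c)²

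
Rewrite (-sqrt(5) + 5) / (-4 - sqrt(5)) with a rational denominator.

(-25 + 9*sqrt(5))/11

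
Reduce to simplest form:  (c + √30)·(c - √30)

c² - 30

Product of conjugates: (P+Q)(P-Q) = P^2 - Q^2.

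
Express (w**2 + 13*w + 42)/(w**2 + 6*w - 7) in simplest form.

Factor: w**2 + 13*w + 42 = (w + 7)*(w + 6);  w**2 + 6*w - 7 = (w + 7)*(w - 1)
Cancel the common factor (w + 7).

(w + 6)/(w - 1)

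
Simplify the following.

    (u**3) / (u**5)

Quotient: (u**-2)

u**(-2)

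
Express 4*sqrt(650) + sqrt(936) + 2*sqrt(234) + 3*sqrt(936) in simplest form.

50*sqrt(26)

4*sqrt(650) = 20*sqrt(26); sqrt(936) = 6*sqrt(26); 2*sqrt(234) = 6*sqrt(26); 3*sqrt(936) = 18*sqrt(26)
Combine: (20 + 6 + 6 + 18)·sqrt(26) = 50*sqrt(26)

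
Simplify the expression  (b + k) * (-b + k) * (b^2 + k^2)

-b^4 + k^4

Pair the conjugate factors: (k+b)(k-b) = -b^2 + k^2, then repeat with the next factor.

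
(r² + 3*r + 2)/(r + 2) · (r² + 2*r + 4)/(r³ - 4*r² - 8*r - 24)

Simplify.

Factor: r² + 3*r + 2 = (r + 2)·(r + 1);  r³ - 4*r² - 8*r - 24 = (r - 6)·(r² + 2*r + 4)
Cancel the common factors (r² + 2*r + 4), (r + 2).

(r + 1)/(r - 6)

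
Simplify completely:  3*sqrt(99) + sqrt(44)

11*sqrt(11)

3*sqrt(99) = 9*sqrt(11); sqrt(44) = 2*sqrt(11)
Combine: (9 + 2)·sqrt(11) = 11*sqrt(11)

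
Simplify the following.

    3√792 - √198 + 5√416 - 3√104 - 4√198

3*√22 + 14*√26

3√792 = 18*√22; √198 = 3*√22; 5√416 = 20*√26; 3√104 = 6*√26; 4√198 = 12*√22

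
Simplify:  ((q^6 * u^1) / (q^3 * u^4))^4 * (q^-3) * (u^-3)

q^9/u^15

Inside the bracket: q^3 * (u^-3)
Raise to the power 4: q^12 * (u^-12)
Multiply by (q^-3) * (u^-3): add exponents.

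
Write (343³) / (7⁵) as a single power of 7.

343³ = 7^9; 7⁵ = 7^5
Combine exponents: 7^4

7^4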